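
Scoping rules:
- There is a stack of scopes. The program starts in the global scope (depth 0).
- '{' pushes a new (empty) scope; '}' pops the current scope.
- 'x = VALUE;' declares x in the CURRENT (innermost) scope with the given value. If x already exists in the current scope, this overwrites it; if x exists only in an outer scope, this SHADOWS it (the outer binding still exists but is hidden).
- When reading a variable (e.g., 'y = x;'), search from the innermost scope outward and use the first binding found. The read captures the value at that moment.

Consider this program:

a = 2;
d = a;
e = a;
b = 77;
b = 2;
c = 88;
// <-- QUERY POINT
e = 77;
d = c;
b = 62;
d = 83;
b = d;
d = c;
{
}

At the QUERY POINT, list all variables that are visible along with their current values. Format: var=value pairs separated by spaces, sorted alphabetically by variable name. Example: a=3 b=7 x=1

Answer: a=2 b=2 c=88 d=2 e=2

Derivation:
Step 1: declare a=2 at depth 0
Step 2: declare d=(read a)=2 at depth 0
Step 3: declare e=(read a)=2 at depth 0
Step 4: declare b=77 at depth 0
Step 5: declare b=2 at depth 0
Step 6: declare c=88 at depth 0
Visible at query point: a=2 b=2 c=88 d=2 e=2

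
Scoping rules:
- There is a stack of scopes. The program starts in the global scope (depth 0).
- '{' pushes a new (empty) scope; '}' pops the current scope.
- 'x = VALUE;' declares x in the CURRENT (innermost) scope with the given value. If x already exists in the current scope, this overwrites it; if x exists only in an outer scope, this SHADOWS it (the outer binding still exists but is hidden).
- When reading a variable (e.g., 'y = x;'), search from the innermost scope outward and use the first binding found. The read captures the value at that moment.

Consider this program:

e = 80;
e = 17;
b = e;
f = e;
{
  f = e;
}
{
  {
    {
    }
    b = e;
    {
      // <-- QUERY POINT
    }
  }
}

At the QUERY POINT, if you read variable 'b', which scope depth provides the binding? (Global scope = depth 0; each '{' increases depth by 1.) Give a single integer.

Answer: 2

Derivation:
Step 1: declare e=80 at depth 0
Step 2: declare e=17 at depth 0
Step 3: declare b=(read e)=17 at depth 0
Step 4: declare f=(read e)=17 at depth 0
Step 5: enter scope (depth=1)
Step 6: declare f=(read e)=17 at depth 1
Step 7: exit scope (depth=0)
Step 8: enter scope (depth=1)
Step 9: enter scope (depth=2)
Step 10: enter scope (depth=3)
Step 11: exit scope (depth=2)
Step 12: declare b=(read e)=17 at depth 2
Step 13: enter scope (depth=3)
Visible at query point: b=17 e=17 f=17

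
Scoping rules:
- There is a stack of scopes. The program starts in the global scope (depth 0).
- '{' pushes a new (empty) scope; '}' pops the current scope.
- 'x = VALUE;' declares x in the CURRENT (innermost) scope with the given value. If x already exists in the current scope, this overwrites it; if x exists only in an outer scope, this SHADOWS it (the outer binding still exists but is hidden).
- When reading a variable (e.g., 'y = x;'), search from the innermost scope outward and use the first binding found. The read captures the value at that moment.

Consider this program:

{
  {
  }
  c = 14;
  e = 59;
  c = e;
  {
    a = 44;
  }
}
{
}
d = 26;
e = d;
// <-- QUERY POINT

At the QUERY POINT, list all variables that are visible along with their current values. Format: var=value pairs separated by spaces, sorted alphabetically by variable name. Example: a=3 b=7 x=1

Answer: d=26 e=26

Derivation:
Step 1: enter scope (depth=1)
Step 2: enter scope (depth=2)
Step 3: exit scope (depth=1)
Step 4: declare c=14 at depth 1
Step 5: declare e=59 at depth 1
Step 6: declare c=(read e)=59 at depth 1
Step 7: enter scope (depth=2)
Step 8: declare a=44 at depth 2
Step 9: exit scope (depth=1)
Step 10: exit scope (depth=0)
Step 11: enter scope (depth=1)
Step 12: exit scope (depth=0)
Step 13: declare d=26 at depth 0
Step 14: declare e=(read d)=26 at depth 0
Visible at query point: d=26 e=26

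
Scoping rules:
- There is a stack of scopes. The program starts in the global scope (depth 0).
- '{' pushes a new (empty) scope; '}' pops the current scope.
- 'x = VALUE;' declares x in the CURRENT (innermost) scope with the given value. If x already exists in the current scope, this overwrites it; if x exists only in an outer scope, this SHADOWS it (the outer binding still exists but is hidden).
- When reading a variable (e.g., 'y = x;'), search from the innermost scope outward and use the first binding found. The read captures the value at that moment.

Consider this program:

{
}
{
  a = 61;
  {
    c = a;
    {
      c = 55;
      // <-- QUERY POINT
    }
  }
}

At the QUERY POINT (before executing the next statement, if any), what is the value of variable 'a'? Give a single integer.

Step 1: enter scope (depth=1)
Step 2: exit scope (depth=0)
Step 3: enter scope (depth=1)
Step 4: declare a=61 at depth 1
Step 5: enter scope (depth=2)
Step 6: declare c=(read a)=61 at depth 2
Step 7: enter scope (depth=3)
Step 8: declare c=55 at depth 3
Visible at query point: a=61 c=55

Answer: 61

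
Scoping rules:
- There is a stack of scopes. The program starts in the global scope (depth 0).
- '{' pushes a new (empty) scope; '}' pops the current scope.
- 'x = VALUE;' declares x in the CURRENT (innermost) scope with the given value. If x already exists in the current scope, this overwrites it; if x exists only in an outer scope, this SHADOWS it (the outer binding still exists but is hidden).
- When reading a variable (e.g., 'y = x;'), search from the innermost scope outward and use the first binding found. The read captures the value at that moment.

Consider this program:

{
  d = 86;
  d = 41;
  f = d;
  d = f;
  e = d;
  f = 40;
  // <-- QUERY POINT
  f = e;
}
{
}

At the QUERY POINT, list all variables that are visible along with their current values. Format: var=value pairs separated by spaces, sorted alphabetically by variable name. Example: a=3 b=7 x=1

Answer: d=41 e=41 f=40

Derivation:
Step 1: enter scope (depth=1)
Step 2: declare d=86 at depth 1
Step 3: declare d=41 at depth 1
Step 4: declare f=(read d)=41 at depth 1
Step 5: declare d=(read f)=41 at depth 1
Step 6: declare e=(read d)=41 at depth 1
Step 7: declare f=40 at depth 1
Visible at query point: d=41 e=41 f=40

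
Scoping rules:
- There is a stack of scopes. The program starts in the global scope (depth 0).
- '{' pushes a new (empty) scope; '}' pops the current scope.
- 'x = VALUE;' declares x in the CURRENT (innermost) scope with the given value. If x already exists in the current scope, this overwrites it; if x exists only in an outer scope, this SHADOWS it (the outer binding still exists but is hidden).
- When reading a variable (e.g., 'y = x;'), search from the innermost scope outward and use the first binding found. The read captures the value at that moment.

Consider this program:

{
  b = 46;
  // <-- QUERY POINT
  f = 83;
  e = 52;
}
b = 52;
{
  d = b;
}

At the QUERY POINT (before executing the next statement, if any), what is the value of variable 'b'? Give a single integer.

Step 1: enter scope (depth=1)
Step 2: declare b=46 at depth 1
Visible at query point: b=46

Answer: 46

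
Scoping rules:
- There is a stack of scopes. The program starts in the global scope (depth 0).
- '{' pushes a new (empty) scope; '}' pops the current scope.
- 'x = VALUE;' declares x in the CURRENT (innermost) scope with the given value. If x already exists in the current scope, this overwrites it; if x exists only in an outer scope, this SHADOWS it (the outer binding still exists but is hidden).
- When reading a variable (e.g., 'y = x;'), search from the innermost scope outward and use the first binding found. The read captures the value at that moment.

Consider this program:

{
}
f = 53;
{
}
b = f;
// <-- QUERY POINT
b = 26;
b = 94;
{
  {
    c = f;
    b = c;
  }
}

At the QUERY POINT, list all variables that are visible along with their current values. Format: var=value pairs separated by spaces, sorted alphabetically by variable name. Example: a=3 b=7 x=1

Answer: b=53 f=53

Derivation:
Step 1: enter scope (depth=1)
Step 2: exit scope (depth=0)
Step 3: declare f=53 at depth 0
Step 4: enter scope (depth=1)
Step 5: exit scope (depth=0)
Step 6: declare b=(read f)=53 at depth 0
Visible at query point: b=53 f=53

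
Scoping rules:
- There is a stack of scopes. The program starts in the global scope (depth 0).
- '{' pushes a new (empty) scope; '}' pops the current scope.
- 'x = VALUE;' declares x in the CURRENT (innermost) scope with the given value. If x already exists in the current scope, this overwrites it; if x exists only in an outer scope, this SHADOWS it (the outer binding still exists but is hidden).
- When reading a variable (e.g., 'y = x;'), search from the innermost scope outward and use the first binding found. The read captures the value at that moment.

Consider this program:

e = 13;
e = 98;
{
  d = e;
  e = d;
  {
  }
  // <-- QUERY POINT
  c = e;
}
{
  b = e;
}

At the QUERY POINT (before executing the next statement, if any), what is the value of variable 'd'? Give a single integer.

Step 1: declare e=13 at depth 0
Step 2: declare e=98 at depth 0
Step 3: enter scope (depth=1)
Step 4: declare d=(read e)=98 at depth 1
Step 5: declare e=(read d)=98 at depth 1
Step 6: enter scope (depth=2)
Step 7: exit scope (depth=1)
Visible at query point: d=98 e=98

Answer: 98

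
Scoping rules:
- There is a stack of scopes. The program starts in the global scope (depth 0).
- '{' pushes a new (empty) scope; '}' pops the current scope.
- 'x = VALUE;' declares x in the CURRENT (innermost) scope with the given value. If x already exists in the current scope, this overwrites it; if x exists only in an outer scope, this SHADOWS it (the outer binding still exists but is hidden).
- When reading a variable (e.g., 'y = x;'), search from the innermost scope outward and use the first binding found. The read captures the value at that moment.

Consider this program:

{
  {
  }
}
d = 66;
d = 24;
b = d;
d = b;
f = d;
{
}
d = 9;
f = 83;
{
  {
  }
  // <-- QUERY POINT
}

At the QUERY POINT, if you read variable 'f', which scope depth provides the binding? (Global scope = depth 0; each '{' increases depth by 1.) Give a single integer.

Answer: 0

Derivation:
Step 1: enter scope (depth=1)
Step 2: enter scope (depth=2)
Step 3: exit scope (depth=1)
Step 4: exit scope (depth=0)
Step 5: declare d=66 at depth 0
Step 6: declare d=24 at depth 0
Step 7: declare b=(read d)=24 at depth 0
Step 8: declare d=(read b)=24 at depth 0
Step 9: declare f=(read d)=24 at depth 0
Step 10: enter scope (depth=1)
Step 11: exit scope (depth=0)
Step 12: declare d=9 at depth 0
Step 13: declare f=83 at depth 0
Step 14: enter scope (depth=1)
Step 15: enter scope (depth=2)
Step 16: exit scope (depth=1)
Visible at query point: b=24 d=9 f=83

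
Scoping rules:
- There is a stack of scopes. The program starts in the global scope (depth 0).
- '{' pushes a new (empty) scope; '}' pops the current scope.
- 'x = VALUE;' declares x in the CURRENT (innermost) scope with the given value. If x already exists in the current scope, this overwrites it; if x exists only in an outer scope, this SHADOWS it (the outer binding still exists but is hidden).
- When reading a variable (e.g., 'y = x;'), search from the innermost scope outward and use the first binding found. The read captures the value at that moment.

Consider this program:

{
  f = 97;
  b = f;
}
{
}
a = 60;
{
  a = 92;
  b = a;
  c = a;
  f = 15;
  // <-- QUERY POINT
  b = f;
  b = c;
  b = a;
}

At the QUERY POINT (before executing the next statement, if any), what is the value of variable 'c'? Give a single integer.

Answer: 92

Derivation:
Step 1: enter scope (depth=1)
Step 2: declare f=97 at depth 1
Step 3: declare b=(read f)=97 at depth 1
Step 4: exit scope (depth=0)
Step 5: enter scope (depth=1)
Step 6: exit scope (depth=0)
Step 7: declare a=60 at depth 0
Step 8: enter scope (depth=1)
Step 9: declare a=92 at depth 1
Step 10: declare b=(read a)=92 at depth 1
Step 11: declare c=(read a)=92 at depth 1
Step 12: declare f=15 at depth 1
Visible at query point: a=92 b=92 c=92 f=15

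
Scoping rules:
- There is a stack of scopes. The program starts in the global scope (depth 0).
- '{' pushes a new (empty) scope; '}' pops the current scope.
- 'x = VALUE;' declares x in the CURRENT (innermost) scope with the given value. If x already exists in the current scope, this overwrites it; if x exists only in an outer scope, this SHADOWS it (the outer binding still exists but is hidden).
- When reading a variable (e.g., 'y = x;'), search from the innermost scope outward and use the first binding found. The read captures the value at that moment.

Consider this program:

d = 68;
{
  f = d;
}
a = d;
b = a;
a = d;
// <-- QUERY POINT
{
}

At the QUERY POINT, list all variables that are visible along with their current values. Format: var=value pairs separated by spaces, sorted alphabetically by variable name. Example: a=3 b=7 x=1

Answer: a=68 b=68 d=68

Derivation:
Step 1: declare d=68 at depth 0
Step 2: enter scope (depth=1)
Step 3: declare f=(read d)=68 at depth 1
Step 4: exit scope (depth=0)
Step 5: declare a=(read d)=68 at depth 0
Step 6: declare b=(read a)=68 at depth 0
Step 7: declare a=(read d)=68 at depth 0
Visible at query point: a=68 b=68 d=68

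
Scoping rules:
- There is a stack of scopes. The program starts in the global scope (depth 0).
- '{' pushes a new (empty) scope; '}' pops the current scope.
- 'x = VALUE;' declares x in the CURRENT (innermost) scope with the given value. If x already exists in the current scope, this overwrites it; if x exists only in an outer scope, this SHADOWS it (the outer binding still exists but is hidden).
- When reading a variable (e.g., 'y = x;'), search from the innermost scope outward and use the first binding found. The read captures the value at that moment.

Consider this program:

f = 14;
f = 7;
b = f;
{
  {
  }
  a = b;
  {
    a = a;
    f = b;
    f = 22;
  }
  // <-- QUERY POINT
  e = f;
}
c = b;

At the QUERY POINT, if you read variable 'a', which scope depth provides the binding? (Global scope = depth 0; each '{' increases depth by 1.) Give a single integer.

Answer: 1

Derivation:
Step 1: declare f=14 at depth 0
Step 2: declare f=7 at depth 0
Step 3: declare b=(read f)=7 at depth 0
Step 4: enter scope (depth=1)
Step 5: enter scope (depth=2)
Step 6: exit scope (depth=1)
Step 7: declare a=(read b)=7 at depth 1
Step 8: enter scope (depth=2)
Step 9: declare a=(read a)=7 at depth 2
Step 10: declare f=(read b)=7 at depth 2
Step 11: declare f=22 at depth 2
Step 12: exit scope (depth=1)
Visible at query point: a=7 b=7 f=7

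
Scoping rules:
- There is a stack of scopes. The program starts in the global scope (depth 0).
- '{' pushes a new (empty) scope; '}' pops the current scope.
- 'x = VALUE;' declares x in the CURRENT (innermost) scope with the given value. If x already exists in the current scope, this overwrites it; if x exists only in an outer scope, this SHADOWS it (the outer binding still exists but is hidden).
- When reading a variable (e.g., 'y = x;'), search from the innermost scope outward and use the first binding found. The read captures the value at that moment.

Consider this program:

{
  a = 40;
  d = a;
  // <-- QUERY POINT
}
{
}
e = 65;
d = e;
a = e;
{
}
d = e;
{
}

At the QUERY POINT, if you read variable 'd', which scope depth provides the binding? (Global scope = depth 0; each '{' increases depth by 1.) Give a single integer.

Step 1: enter scope (depth=1)
Step 2: declare a=40 at depth 1
Step 3: declare d=(read a)=40 at depth 1
Visible at query point: a=40 d=40

Answer: 1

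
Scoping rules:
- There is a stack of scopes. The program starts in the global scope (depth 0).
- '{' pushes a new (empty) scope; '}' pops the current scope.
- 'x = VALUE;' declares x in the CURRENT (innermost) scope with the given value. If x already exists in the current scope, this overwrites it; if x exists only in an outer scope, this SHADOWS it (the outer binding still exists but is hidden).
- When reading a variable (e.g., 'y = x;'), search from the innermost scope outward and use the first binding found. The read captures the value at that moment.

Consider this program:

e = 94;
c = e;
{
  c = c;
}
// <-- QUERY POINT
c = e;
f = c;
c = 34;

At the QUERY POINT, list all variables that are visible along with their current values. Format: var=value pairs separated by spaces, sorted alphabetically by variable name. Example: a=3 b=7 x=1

Answer: c=94 e=94

Derivation:
Step 1: declare e=94 at depth 0
Step 2: declare c=(read e)=94 at depth 0
Step 3: enter scope (depth=1)
Step 4: declare c=(read c)=94 at depth 1
Step 5: exit scope (depth=0)
Visible at query point: c=94 e=94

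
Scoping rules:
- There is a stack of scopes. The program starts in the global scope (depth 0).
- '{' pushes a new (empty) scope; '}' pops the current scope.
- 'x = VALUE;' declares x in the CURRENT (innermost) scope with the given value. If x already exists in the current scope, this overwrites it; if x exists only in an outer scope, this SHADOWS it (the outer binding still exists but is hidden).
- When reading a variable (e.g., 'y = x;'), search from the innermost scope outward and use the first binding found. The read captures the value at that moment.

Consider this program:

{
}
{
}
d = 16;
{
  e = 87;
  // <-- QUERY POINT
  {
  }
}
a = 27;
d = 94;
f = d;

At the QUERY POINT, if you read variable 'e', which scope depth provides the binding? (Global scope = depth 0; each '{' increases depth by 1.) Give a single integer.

Step 1: enter scope (depth=1)
Step 2: exit scope (depth=0)
Step 3: enter scope (depth=1)
Step 4: exit scope (depth=0)
Step 5: declare d=16 at depth 0
Step 6: enter scope (depth=1)
Step 7: declare e=87 at depth 1
Visible at query point: d=16 e=87

Answer: 1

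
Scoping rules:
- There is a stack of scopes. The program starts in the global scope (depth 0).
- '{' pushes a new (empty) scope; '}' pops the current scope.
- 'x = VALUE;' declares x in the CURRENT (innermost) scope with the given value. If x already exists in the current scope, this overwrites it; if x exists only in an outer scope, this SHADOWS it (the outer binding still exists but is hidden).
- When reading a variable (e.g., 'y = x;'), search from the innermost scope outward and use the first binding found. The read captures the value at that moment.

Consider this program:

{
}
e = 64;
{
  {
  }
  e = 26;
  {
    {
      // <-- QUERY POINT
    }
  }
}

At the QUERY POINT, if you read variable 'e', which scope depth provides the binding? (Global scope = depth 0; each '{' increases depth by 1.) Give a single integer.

Answer: 1

Derivation:
Step 1: enter scope (depth=1)
Step 2: exit scope (depth=0)
Step 3: declare e=64 at depth 0
Step 4: enter scope (depth=1)
Step 5: enter scope (depth=2)
Step 6: exit scope (depth=1)
Step 7: declare e=26 at depth 1
Step 8: enter scope (depth=2)
Step 9: enter scope (depth=3)
Visible at query point: e=26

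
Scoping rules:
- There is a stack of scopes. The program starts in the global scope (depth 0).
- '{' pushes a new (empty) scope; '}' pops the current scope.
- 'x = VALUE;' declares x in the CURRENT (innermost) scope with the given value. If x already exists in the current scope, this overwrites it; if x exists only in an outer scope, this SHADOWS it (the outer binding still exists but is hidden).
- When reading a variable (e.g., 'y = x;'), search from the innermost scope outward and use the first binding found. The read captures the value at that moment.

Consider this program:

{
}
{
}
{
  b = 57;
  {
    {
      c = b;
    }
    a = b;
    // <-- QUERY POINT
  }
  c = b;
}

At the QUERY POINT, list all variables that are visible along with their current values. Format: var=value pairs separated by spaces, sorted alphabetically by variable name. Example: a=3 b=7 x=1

Step 1: enter scope (depth=1)
Step 2: exit scope (depth=0)
Step 3: enter scope (depth=1)
Step 4: exit scope (depth=0)
Step 5: enter scope (depth=1)
Step 6: declare b=57 at depth 1
Step 7: enter scope (depth=2)
Step 8: enter scope (depth=3)
Step 9: declare c=(read b)=57 at depth 3
Step 10: exit scope (depth=2)
Step 11: declare a=(read b)=57 at depth 2
Visible at query point: a=57 b=57

Answer: a=57 b=57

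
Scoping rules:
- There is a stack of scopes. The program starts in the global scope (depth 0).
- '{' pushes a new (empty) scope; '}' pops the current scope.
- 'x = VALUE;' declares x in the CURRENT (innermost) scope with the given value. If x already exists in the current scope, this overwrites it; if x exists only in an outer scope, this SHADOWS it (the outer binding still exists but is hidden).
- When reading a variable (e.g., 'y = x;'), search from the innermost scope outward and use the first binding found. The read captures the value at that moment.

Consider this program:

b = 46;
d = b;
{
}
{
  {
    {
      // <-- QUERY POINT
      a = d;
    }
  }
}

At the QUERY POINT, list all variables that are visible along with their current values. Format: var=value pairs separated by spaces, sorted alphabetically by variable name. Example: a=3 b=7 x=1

Step 1: declare b=46 at depth 0
Step 2: declare d=(read b)=46 at depth 0
Step 3: enter scope (depth=1)
Step 4: exit scope (depth=0)
Step 5: enter scope (depth=1)
Step 6: enter scope (depth=2)
Step 7: enter scope (depth=3)
Visible at query point: b=46 d=46

Answer: b=46 d=46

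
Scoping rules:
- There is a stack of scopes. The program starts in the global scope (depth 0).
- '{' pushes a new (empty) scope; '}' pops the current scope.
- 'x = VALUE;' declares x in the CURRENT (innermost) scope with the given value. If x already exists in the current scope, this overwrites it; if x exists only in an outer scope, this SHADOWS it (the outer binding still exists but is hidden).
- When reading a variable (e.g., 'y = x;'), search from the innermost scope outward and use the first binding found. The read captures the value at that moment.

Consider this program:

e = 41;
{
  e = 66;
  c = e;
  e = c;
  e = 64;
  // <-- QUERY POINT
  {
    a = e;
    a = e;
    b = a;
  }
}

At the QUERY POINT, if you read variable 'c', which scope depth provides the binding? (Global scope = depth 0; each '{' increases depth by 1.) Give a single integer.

Answer: 1

Derivation:
Step 1: declare e=41 at depth 0
Step 2: enter scope (depth=1)
Step 3: declare e=66 at depth 1
Step 4: declare c=(read e)=66 at depth 1
Step 5: declare e=(read c)=66 at depth 1
Step 6: declare e=64 at depth 1
Visible at query point: c=66 e=64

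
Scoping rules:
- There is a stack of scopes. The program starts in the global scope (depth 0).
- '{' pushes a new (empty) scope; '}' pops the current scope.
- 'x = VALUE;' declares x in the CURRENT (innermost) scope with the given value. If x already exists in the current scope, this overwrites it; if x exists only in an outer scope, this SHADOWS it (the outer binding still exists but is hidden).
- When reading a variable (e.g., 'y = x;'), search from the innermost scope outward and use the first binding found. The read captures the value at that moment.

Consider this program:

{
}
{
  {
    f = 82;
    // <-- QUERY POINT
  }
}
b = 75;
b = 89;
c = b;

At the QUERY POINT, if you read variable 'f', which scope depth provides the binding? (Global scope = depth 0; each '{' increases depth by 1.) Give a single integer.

Answer: 2

Derivation:
Step 1: enter scope (depth=1)
Step 2: exit scope (depth=0)
Step 3: enter scope (depth=1)
Step 4: enter scope (depth=2)
Step 5: declare f=82 at depth 2
Visible at query point: f=82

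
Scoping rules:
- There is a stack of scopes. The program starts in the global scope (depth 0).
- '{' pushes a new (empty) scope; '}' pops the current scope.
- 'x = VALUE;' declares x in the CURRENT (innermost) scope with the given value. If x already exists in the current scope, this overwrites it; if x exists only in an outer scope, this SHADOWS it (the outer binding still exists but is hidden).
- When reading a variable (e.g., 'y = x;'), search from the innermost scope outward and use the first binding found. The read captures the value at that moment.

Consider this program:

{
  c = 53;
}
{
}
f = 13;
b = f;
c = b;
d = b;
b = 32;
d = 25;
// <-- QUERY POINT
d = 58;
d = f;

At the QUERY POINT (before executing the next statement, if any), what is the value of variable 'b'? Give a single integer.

Step 1: enter scope (depth=1)
Step 2: declare c=53 at depth 1
Step 3: exit scope (depth=0)
Step 4: enter scope (depth=1)
Step 5: exit scope (depth=0)
Step 6: declare f=13 at depth 0
Step 7: declare b=(read f)=13 at depth 0
Step 8: declare c=(read b)=13 at depth 0
Step 9: declare d=(read b)=13 at depth 0
Step 10: declare b=32 at depth 0
Step 11: declare d=25 at depth 0
Visible at query point: b=32 c=13 d=25 f=13

Answer: 32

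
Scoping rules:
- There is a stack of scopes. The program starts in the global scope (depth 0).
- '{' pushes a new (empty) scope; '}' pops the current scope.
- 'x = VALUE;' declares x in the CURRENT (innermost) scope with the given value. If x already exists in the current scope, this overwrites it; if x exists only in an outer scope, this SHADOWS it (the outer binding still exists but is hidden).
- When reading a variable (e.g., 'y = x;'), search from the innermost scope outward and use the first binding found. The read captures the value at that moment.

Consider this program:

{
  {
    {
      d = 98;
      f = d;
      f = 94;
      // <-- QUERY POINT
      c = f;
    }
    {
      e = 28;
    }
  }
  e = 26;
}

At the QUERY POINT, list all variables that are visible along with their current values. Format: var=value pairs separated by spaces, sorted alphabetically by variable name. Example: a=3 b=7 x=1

Answer: d=98 f=94

Derivation:
Step 1: enter scope (depth=1)
Step 2: enter scope (depth=2)
Step 3: enter scope (depth=3)
Step 4: declare d=98 at depth 3
Step 5: declare f=(read d)=98 at depth 3
Step 6: declare f=94 at depth 3
Visible at query point: d=98 f=94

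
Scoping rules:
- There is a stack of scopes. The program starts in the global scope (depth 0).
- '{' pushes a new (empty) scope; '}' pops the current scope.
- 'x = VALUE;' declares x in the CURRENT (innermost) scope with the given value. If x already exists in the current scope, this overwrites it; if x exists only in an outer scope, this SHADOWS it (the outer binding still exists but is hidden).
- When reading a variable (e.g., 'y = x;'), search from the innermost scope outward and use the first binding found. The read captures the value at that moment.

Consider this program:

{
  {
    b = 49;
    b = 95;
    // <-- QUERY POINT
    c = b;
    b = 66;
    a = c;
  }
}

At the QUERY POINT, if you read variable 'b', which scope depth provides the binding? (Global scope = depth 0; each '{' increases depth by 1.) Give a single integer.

Step 1: enter scope (depth=1)
Step 2: enter scope (depth=2)
Step 3: declare b=49 at depth 2
Step 4: declare b=95 at depth 2
Visible at query point: b=95

Answer: 2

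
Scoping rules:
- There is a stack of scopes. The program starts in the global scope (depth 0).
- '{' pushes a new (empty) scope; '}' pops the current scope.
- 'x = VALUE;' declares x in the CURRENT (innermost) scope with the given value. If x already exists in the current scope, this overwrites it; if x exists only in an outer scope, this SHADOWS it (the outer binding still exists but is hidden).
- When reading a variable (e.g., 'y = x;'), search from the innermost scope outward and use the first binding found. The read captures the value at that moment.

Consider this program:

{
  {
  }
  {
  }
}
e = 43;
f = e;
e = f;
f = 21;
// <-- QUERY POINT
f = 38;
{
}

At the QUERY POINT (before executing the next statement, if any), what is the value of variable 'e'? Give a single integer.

Step 1: enter scope (depth=1)
Step 2: enter scope (depth=2)
Step 3: exit scope (depth=1)
Step 4: enter scope (depth=2)
Step 5: exit scope (depth=1)
Step 6: exit scope (depth=0)
Step 7: declare e=43 at depth 0
Step 8: declare f=(read e)=43 at depth 0
Step 9: declare e=(read f)=43 at depth 0
Step 10: declare f=21 at depth 0
Visible at query point: e=43 f=21

Answer: 43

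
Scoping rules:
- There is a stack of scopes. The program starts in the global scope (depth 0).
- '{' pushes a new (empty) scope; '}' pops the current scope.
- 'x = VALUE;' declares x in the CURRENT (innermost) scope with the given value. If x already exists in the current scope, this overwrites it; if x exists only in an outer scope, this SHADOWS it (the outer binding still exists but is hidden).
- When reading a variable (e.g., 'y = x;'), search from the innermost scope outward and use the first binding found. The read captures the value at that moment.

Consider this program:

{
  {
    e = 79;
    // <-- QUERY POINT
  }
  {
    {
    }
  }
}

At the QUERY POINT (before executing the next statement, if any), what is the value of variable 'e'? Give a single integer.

Answer: 79

Derivation:
Step 1: enter scope (depth=1)
Step 2: enter scope (depth=2)
Step 3: declare e=79 at depth 2
Visible at query point: e=79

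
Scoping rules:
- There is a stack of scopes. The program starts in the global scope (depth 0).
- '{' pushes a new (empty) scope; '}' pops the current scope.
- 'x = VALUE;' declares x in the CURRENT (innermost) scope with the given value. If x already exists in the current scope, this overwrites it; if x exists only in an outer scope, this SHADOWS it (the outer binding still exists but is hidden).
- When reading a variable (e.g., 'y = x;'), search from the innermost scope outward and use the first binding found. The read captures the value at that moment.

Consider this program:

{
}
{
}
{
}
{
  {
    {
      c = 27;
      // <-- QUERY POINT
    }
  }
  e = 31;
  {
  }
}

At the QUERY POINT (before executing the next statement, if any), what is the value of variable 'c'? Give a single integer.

Step 1: enter scope (depth=1)
Step 2: exit scope (depth=0)
Step 3: enter scope (depth=1)
Step 4: exit scope (depth=0)
Step 5: enter scope (depth=1)
Step 6: exit scope (depth=0)
Step 7: enter scope (depth=1)
Step 8: enter scope (depth=2)
Step 9: enter scope (depth=3)
Step 10: declare c=27 at depth 3
Visible at query point: c=27

Answer: 27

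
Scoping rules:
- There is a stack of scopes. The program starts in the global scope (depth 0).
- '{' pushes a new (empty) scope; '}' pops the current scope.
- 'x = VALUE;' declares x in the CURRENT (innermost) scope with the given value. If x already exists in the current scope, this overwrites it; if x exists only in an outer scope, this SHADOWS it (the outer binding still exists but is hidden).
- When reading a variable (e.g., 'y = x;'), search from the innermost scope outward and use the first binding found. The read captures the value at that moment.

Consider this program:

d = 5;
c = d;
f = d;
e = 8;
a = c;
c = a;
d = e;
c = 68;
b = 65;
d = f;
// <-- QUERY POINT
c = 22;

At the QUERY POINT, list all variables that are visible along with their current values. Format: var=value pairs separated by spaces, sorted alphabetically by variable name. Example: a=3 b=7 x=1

Answer: a=5 b=65 c=68 d=5 e=8 f=5

Derivation:
Step 1: declare d=5 at depth 0
Step 2: declare c=(read d)=5 at depth 0
Step 3: declare f=(read d)=5 at depth 0
Step 4: declare e=8 at depth 0
Step 5: declare a=(read c)=5 at depth 0
Step 6: declare c=(read a)=5 at depth 0
Step 7: declare d=(read e)=8 at depth 0
Step 8: declare c=68 at depth 0
Step 9: declare b=65 at depth 0
Step 10: declare d=(read f)=5 at depth 0
Visible at query point: a=5 b=65 c=68 d=5 e=8 f=5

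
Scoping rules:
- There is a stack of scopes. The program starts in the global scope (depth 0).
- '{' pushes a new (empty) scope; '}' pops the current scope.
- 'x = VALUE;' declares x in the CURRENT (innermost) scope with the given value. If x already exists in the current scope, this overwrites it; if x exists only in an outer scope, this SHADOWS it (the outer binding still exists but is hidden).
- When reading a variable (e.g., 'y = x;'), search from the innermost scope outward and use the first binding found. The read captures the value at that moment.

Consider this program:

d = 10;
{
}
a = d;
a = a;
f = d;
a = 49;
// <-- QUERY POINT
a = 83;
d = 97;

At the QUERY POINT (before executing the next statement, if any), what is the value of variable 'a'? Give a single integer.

Step 1: declare d=10 at depth 0
Step 2: enter scope (depth=1)
Step 3: exit scope (depth=0)
Step 4: declare a=(read d)=10 at depth 0
Step 5: declare a=(read a)=10 at depth 0
Step 6: declare f=(read d)=10 at depth 0
Step 7: declare a=49 at depth 0
Visible at query point: a=49 d=10 f=10

Answer: 49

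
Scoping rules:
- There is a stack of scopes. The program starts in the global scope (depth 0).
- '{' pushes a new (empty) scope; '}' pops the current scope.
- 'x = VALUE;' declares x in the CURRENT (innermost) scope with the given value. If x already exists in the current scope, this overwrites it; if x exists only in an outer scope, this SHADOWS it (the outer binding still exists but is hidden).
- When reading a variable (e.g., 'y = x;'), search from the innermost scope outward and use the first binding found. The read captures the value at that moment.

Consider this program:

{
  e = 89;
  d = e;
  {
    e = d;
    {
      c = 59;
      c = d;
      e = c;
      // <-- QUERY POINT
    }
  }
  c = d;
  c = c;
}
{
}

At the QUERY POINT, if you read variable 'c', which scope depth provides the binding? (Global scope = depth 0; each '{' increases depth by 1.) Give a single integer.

Step 1: enter scope (depth=1)
Step 2: declare e=89 at depth 1
Step 3: declare d=(read e)=89 at depth 1
Step 4: enter scope (depth=2)
Step 5: declare e=(read d)=89 at depth 2
Step 6: enter scope (depth=3)
Step 7: declare c=59 at depth 3
Step 8: declare c=(read d)=89 at depth 3
Step 9: declare e=(read c)=89 at depth 3
Visible at query point: c=89 d=89 e=89

Answer: 3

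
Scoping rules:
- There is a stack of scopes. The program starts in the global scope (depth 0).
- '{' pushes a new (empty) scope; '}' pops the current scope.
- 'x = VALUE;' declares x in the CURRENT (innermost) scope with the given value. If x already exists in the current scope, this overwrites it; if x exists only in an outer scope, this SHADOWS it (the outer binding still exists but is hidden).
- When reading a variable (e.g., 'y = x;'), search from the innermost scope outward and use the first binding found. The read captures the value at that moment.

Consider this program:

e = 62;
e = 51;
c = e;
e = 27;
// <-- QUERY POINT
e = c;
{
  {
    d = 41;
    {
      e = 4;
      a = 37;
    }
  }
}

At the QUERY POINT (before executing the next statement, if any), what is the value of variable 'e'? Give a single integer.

Step 1: declare e=62 at depth 0
Step 2: declare e=51 at depth 0
Step 3: declare c=(read e)=51 at depth 0
Step 4: declare e=27 at depth 0
Visible at query point: c=51 e=27

Answer: 27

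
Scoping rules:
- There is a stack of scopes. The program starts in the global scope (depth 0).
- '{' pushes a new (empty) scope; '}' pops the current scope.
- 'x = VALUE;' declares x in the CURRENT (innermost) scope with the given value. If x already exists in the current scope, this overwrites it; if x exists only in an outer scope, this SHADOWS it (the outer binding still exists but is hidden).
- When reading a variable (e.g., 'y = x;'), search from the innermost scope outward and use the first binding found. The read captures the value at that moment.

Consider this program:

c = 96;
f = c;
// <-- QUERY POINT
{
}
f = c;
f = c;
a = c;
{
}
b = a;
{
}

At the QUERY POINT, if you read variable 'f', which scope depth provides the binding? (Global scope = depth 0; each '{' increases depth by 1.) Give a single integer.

Answer: 0

Derivation:
Step 1: declare c=96 at depth 0
Step 2: declare f=(read c)=96 at depth 0
Visible at query point: c=96 f=96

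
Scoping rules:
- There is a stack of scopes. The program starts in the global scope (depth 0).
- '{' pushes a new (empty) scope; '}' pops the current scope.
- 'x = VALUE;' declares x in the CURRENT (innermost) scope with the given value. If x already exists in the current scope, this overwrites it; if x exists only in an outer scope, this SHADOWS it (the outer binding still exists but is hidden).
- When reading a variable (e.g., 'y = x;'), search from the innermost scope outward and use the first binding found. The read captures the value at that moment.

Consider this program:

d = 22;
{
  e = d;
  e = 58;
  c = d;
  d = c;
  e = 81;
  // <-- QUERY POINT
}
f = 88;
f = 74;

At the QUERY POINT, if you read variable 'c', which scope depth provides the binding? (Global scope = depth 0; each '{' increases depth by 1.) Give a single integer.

Step 1: declare d=22 at depth 0
Step 2: enter scope (depth=1)
Step 3: declare e=(read d)=22 at depth 1
Step 4: declare e=58 at depth 1
Step 5: declare c=(read d)=22 at depth 1
Step 6: declare d=(read c)=22 at depth 1
Step 7: declare e=81 at depth 1
Visible at query point: c=22 d=22 e=81

Answer: 1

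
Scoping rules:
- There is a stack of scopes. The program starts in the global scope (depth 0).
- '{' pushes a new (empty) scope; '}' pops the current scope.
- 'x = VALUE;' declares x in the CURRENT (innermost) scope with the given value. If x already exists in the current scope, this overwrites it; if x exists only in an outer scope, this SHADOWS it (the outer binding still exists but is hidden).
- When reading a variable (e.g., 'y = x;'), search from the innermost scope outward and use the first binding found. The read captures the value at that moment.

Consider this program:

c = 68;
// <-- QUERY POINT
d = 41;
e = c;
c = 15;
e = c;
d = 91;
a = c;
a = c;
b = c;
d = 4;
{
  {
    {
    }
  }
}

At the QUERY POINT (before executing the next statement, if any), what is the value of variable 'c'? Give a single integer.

Answer: 68

Derivation:
Step 1: declare c=68 at depth 0
Visible at query point: c=68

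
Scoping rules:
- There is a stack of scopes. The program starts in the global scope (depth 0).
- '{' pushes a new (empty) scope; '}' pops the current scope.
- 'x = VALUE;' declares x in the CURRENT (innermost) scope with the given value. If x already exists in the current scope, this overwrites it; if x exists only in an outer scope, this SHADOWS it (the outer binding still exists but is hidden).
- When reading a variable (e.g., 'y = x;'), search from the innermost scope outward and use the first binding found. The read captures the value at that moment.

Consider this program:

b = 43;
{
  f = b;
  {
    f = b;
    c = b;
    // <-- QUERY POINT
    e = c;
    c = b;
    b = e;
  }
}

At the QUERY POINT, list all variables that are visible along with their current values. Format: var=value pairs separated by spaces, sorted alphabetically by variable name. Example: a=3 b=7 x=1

Step 1: declare b=43 at depth 0
Step 2: enter scope (depth=1)
Step 3: declare f=(read b)=43 at depth 1
Step 4: enter scope (depth=2)
Step 5: declare f=(read b)=43 at depth 2
Step 6: declare c=(read b)=43 at depth 2
Visible at query point: b=43 c=43 f=43

Answer: b=43 c=43 f=43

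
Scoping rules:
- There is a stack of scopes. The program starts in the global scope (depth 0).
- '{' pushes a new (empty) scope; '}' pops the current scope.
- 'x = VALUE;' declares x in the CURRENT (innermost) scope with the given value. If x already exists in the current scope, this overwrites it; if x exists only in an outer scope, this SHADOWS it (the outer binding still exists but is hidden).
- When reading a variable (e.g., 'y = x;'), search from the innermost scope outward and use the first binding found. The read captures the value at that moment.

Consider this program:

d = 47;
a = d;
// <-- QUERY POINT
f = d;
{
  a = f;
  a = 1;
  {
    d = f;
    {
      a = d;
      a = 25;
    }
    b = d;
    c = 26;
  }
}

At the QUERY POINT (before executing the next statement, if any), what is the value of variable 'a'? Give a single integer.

Answer: 47

Derivation:
Step 1: declare d=47 at depth 0
Step 2: declare a=(read d)=47 at depth 0
Visible at query point: a=47 d=47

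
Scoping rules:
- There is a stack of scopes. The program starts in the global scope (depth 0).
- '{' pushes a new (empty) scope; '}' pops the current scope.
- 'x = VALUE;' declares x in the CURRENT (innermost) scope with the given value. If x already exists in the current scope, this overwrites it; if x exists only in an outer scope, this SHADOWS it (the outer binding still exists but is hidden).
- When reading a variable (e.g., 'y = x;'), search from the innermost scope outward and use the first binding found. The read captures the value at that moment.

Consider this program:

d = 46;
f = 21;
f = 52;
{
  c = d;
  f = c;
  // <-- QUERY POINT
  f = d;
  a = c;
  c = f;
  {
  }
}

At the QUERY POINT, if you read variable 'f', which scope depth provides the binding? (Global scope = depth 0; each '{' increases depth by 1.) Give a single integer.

Step 1: declare d=46 at depth 0
Step 2: declare f=21 at depth 0
Step 3: declare f=52 at depth 0
Step 4: enter scope (depth=1)
Step 5: declare c=(read d)=46 at depth 1
Step 6: declare f=(read c)=46 at depth 1
Visible at query point: c=46 d=46 f=46

Answer: 1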